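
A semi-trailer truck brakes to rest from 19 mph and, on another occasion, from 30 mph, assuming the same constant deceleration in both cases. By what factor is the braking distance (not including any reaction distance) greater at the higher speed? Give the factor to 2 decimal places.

Braking distance d = v²/(2a), so with a fixed, d ∝ v².
Factor = (30/19)² = 1.5789² = 2.4929.

Factor ≈ 2.49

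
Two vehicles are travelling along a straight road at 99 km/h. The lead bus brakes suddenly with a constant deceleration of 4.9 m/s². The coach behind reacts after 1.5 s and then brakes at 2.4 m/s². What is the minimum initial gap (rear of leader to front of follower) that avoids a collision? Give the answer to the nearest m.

Minimum gap ≈ 122 m

99 km/h ÷ 3.6 = 27.5000 m/s.
Leader travels v²/(2a_L) = 756.250 / 9.800 = 77.168 m before stopping.
Follower covers v·t_r = 27.5000 × 1.5 = 41.250 m while reacting, then v²/(2a_F) = 756.250 / 4.800 = 157.552 m while braking, for a total of 41.250 + 157.552 = 198.802 m.
Since a_F ≤ a_L and the follower starts braking later, the follower is never slower than the leader, so the closest approach is when both have stopped.
Minimum gap = 198.802 − 77.168 = 121.634 m.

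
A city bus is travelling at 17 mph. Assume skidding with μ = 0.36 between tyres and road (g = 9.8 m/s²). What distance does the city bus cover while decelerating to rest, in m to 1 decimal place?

Braking distance ≈ 8.2 m

17 mph × 0.44704 = 7.5997 m/s.
a = μg = 0.36 × 9.8 = 3.528 m/s².
Braking distance = v²/(2a) = 7.5997² / (2 × 3.528) = 57.755 / 7.056 = 8.185 m.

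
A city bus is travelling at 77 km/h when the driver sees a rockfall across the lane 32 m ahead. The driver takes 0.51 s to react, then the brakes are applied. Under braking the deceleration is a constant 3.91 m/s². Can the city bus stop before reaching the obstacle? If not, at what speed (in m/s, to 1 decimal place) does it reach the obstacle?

No — it strikes the obstacle at 17.1 m/s

77 km/h ÷ 3.6 = 21.3889 m/s.
Reaction distance = 21.3889 × 0.51 = 10.908 m.
Braking distance needed to stop: v²/(2a) = 457.485 / 7.820 = 58.502 m, so total needed = 10.908 + 58.502 = 69.410 m > 32 m — it cannot stop.
Distance remaining when braking begins: 32 − 10.908 = 21.092 m.
v² = v₀² − 2a·d = 457.485 − 2 × 3.910 × 21.092 = 292.546 m²/s².
v = √292.546 = 17.104 m/s.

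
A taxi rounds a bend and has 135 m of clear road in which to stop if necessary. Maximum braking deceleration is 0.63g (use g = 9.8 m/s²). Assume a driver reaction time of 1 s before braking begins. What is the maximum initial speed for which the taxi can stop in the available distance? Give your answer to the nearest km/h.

a = 0.63 × 9.8 = 6.174 m/s².
Stopping distance: v·t_r + v²/(2a) = 135 with t_r = 1 s and a = 6.174 m/s².
So v² + 12.348 v − 1666.98 = 0.
Positive root: v = −a·t_r + √((a·t_r)² + 2a·d) = −6.174 + √(38.118 + 1666.98) = 35.1188 m/s.
35.1188 m/s × 3.6 = 126.428 km/h.

Maximum speed ≈ 126 km/h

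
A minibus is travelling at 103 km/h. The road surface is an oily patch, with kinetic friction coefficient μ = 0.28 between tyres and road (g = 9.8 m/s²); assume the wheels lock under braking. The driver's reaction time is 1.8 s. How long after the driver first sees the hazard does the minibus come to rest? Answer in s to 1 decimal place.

Total time ≈ 12.2 s

103 km/h ÷ 3.6 = 28.6111 m/s.
a = μg = 0.28 × 9.8 = 2.744 m/s².
Braking time = v/a = 28.6111 / 2.744 = 10.427 s.
Total = 1.8 + 10.427 = 12.227 s.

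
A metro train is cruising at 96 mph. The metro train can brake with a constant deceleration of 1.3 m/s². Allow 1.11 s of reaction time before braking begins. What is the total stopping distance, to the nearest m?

Total stopping distance ≈ 756 m

96 mph × 0.44704 = 42.9158 m/s.
Reaction distance = v·t_r = 42.9158 × 1.11 = 47.637 m.
Braking distance = v²/(2a) = 42.9158² / (2 × 1.300) = 1841.766 / 2.600 = 708.372 m.
Total = 47.637 + 708.372 = 756.009 m.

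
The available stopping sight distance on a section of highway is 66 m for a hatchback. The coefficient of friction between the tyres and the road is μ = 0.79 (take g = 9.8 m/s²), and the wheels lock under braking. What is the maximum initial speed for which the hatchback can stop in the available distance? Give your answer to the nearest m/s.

a = μg = 0.79 × 9.8 = 7.742 m/s².
v²/(2a) = d ⇒ v = √(2 × 7.742 × 66) = √1021.94 = 31.9678 m/s.

Maximum speed ≈ 32 m/s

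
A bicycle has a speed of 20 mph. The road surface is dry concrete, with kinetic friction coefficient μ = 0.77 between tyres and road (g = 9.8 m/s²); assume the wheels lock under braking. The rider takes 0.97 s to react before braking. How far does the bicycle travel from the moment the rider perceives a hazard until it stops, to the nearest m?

Total stopping distance ≈ 14 m

20 mph × 0.44704 = 8.9408 m/s.
a = μg = 0.77 × 9.8 = 7.546 m/s².
Reaction distance = v·t_r = 8.9408 × 0.97 = 8.673 m.
Braking distance = v²/(2a) = 8.9408² / (2 × 7.546) = 79.938 / 15.092 = 5.297 m.
Total = 8.673 + 5.297 = 13.970 m.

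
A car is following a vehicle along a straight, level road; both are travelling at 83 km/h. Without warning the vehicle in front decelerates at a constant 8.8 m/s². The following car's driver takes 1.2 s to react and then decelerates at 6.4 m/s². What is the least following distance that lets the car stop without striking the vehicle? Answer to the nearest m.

83 km/h ÷ 3.6 = 23.0556 m/s.
Leader travels v²/(2a_L) = 531.561 / 17.600 = 30.202 m before stopping.
Follower covers v·t_r = 23.0556 × 1.2 = 27.667 m while reacting, then v²/(2a_F) = 531.561 / 12.800 = 41.528 m while braking, for a total of 27.667 + 41.528 = 69.195 m.
Since a_F ≤ a_L and the follower starts braking later, the follower is never slower than the leader, so the closest approach is when both have stopped.
Minimum gap = 69.195 − 30.202 = 38.993 m.

Minimum gap ≈ 39 m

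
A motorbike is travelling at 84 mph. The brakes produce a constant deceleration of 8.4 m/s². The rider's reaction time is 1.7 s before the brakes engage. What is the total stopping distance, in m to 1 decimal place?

Total stopping distance ≈ 147.8 m

84 mph × 0.44704 = 37.5514 m/s.
Reaction distance = v·t_r = 37.5514 × 1.7 = 63.837 m.
Braking distance = v²/(2a) = 37.5514² / (2 × 8.400) = 1410.108 / 16.800 = 83.935 m.
Total = 63.837 + 83.935 = 147.772 m.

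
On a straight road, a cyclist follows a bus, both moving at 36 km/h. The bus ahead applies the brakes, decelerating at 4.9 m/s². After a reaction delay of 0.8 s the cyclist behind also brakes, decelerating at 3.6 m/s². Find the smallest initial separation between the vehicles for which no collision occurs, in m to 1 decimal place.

36 km/h ÷ 3.6 = 10.0000 m/s.
Leader travels v²/(2a_L) = 100.000 / 9.800 = 10.204 m before stopping.
Follower covers v·t_r = 10.0000 × 0.8 = 8.000 m while reacting, then v²/(2a_F) = 100.000 / 7.200 = 13.889 m while braking, for a total of 8.000 + 13.889 = 21.889 m.
Since a_F ≤ a_L and the follower starts braking later, the follower is never slower than the leader, so the closest approach is when both have stopped.
Minimum gap = 21.889 − 10.204 = 11.685 m.

Minimum gap ≈ 11.7 m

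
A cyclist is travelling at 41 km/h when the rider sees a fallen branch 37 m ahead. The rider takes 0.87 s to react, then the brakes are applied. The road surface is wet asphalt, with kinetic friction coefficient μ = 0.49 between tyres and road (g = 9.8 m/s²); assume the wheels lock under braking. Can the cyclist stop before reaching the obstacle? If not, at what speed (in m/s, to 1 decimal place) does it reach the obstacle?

Yes — it stops about 13.6 m short of the obstacle, so it never reaches it

41 km/h ÷ 3.6 = 11.3889 m/s.
a = μg = 0.49 × 9.8 = 4.802 m/s².
Reaction distance = 11.3889 × 0.87 = 9.908 m.
Braking distance = v²/(2a) = 129.707 / 9.604 = 13.506 m.
Total stopping distance = 9.908 + 13.506 = 23.414 m, vs 37 m available — it stops with 37 − 23.414 = 13.586 m to spare.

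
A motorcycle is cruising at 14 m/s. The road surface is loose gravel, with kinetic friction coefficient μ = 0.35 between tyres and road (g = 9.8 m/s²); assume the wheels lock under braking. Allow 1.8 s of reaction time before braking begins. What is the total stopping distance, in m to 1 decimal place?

a = μg = 0.35 × 9.8 = 3.430 m/s².
Reaction distance = v·t_r = 14.0000 × 1.8 = 25.200 m.
Braking distance = v²/(2a) = 14.0000² / (2 × 3.430) = 196.000 / 6.860 = 28.571 m.
Total = 25.200 + 28.571 = 53.771 m.

Total stopping distance ≈ 53.8 m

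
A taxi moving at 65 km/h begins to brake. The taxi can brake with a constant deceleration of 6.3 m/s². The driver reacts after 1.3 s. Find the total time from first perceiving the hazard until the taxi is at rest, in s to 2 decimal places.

65 km/h ÷ 3.6 = 18.0556 m/s.
Braking time = v/a = 18.0556 / 6.300 = 2.866 s.
Total = 1.3 + 2.866 = 4.166 s.

Total time ≈ 4.17 s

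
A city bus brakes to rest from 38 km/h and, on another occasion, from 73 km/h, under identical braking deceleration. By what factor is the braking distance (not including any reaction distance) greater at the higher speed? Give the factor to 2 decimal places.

Factor ≈ 3.69

Braking distance d = v²/(2a), so with a fixed, d ∝ v².
Factor = (73/38)² = 1.9211² = 3.6906.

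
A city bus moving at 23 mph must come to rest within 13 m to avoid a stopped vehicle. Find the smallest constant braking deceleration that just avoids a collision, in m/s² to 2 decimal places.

Required deceleration ≈ 4.07 m/s²

23 mph × 0.44704 = 10.2819 m/s.
v² = 2a·d ⇒ a = v²/(2d) = 10.2819² / (2 × 13.000) = 105.717 / 26.000 = 4.0660 m/s².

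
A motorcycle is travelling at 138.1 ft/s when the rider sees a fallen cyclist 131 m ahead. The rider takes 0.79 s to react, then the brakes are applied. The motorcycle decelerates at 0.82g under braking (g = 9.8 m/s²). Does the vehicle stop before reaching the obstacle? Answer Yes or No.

138.1 ft/s × 0.3048 = 42.0929 m/s.
a = 0.82 × 9.8 = 8.036 m/s².
Reaction distance = 42.0929 × 0.79 = 33.253 m.
Braking distance = v²/(2a) = 1771.812 / 16.072 = 110.242 m.
Total stopping distance = 33.253 + 110.242 = 143.495 m, vs 131 m available — it cannot stop in time and overshoots by 143.495 − 131 = 12.495 m.

No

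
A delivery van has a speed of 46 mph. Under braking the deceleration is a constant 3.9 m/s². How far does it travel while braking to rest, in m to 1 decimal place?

Braking distance ≈ 54.2 m

46 mph × 0.44704 = 20.5638 m/s.
Braking distance = v²/(2a) = 20.5638² / (2 × 3.900) = 422.870 / 7.800 = 54.214 m.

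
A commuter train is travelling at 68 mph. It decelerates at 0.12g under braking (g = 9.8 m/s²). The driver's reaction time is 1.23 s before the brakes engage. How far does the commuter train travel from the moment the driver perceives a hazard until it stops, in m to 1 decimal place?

Total stopping distance ≈ 430.3 m

68 mph × 0.44704 = 30.3987 m/s.
a = 0.12 × 9.8 = 1.176 m/s².
Reaction distance = v·t_r = 30.3987 × 1.23 = 37.390 m.
Braking distance = v²/(2a) = 30.3987² / (2 × 1.176) = 924.081 / 2.352 = 392.892 m.
Total = 37.390 + 392.892 = 430.282 m.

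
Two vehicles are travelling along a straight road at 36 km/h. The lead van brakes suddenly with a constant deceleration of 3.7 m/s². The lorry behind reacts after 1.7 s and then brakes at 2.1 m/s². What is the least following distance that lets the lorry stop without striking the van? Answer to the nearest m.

36 km/h ÷ 3.6 = 10.0000 m/s.
Leader travels v²/(2a_L) = 100.000 / 7.400 = 13.514 m before stopping.
Follower covers v·t_r = 10.0000 × 1.7 = 17.000 m while reacting, then v²/(2a_F) = 100.000 / 4.200 = 23.810 m while braking, for a total of 17.000 + 23.810 = 40.810 m.
Since a_F ≤ a_L and the follower starts braking later, the follower is never slower than the leader, so the closest approach is when both have stopped.
Minimum gap = 40.810 − 13.514 = 27.296 m.

Minimum gap ≈ 27 m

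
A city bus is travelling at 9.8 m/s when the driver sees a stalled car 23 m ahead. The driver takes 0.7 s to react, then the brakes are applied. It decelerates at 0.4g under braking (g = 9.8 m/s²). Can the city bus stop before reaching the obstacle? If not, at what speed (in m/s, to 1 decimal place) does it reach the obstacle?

a = 0.4 × 9.8 = 3.920 m/s².
Reaction distance = 9.8000 × 0.7 = 6.860 m.
Braking distance = v²/(2a) = 96.040 / 7.840 = 12.250 m.
Total stopping distance = 6.860 + 12.250 = 19.110 m, vs 23 m available — it stops with 23 − 19.110 = 3.890 m to spare.

Yes — it stops about 3.9 m short of the obstacle, so it never reaches it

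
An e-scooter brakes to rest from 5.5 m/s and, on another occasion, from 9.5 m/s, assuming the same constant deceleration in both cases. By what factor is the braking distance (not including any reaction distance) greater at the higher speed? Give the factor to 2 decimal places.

Braking distance d = v²/(2a), so with a fixed, d ∝ v².
Factor = (9.5/5.5)² = 1.7273² = 2.9836.

Factor ≈ 2.98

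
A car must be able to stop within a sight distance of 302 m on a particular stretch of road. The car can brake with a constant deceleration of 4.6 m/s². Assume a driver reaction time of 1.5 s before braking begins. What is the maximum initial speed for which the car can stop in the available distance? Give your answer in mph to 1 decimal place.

Maximum speed ≈ 103.5 mph

Stopping distance: v·t_r + v²/(2a) = 302 with t_r = 1.5 s and a = 4.600 m/s².
So v² + 13.800 v − 2778.40 = 0.
Positive root: v = −a·t_r + √((a·t_r)² + 2a·d) = −6.900 + √(47.610 + 2778.40) = 46.2602 m/s.
46.2602 m/s ÷ 0.44704 = 103.481 mph.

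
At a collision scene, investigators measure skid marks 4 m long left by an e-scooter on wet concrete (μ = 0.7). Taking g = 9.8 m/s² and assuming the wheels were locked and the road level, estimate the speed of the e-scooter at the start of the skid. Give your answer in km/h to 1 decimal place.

Initial speed ≈ 26.7 km/h

Deceleration a = μg = 0.7 × 9.8 = 6.860 m/s².
v = √(2a·d) = √(2 × 6.860 × 4) = √54.880 = 7.4081 m/s.
= 7.4081 × 3.6 = 26.669 km/h.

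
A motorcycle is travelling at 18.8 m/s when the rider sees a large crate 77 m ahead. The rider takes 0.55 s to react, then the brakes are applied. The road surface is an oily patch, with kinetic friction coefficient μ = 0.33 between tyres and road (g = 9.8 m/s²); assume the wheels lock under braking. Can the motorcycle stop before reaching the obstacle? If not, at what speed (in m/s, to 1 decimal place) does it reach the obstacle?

a = μg = 0.33 × 9.8 = 3.234 m/s².
Reaction distance = 18.8000 × 0.55 = 10.340 m.
Braking distance = v²/(2a) = 353.440 / 6.468 = 54.644 m.
Total stopping distance = 10.340 + 54.644 = 64.984 m, vs 77 m available — it stops with 77 − 64.984 = 12.016 m to spare.

Yes — it stops about 12.0 m short of the obstacle, so it never reaches it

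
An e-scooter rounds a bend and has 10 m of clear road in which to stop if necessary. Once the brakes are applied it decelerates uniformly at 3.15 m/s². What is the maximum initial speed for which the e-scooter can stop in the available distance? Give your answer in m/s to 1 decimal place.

Maximum speed ≈ 7.9 m/s

v²/(2a) = d ⇒ v = √(2 × 3.150 × 10) = √63.00 = 7.9373 m/s.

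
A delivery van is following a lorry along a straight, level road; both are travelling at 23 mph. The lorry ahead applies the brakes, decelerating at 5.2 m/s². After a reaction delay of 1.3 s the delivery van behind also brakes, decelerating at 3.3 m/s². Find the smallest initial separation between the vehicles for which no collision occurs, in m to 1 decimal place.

Minimum gap ≈ 19.2 m

23 mph × 0.44704 = 10.2819 m/s.
Leader travels v²/(2a_L) = 105.717 / 10.400 = 10.165 m before stopping.
Follower covers v·t_r = 10.2819 × 1.3 = 13.366 m while reacting, then v²/(2a_F) = 105.717 / 6.600 = 16.018 m while braking, for a total of 13.366 + 16.018 = 29.384 m.
Since a_F ≤ a_L and the follower starts braking later, the follower is never slower than the leader, so the closest approach is when both have stopped.
Minimum gap = 29.384 − 10.165 = 19.219 m.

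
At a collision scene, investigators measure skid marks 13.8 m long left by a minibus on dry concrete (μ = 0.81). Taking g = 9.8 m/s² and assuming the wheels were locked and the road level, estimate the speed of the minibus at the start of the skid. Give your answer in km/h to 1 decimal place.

Deceleration a = μg = 0.81 × 9.8 = 7.938 m/s².
v = √(2a·d) = √(2 × 7.938 × 13.8) = √219.089 = 14.8017 m/s.
= 14.8017 × 3.6 = 53.286 km/h.

Initial speed ≈ 53.3 km/h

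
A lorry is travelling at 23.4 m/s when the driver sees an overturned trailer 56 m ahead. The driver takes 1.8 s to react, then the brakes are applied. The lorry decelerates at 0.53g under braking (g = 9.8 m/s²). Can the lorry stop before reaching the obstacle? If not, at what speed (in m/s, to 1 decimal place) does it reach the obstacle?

a = 0.53 × 9.8 = 5.194 m/s².
Reaction distance = 23.4000 × 1.8 = 42.120 m.
Braking distance needed to stop: v²/(2a) = 547.560 / 10.388 = 52.711 m, so total needed = 42.120 + 52.711 = 94.831 m > 56 m — it cannot stop.
Distance remaining when braking begins: 56 − 42.120 = 13.880 m.
v² = v₀² − 2a·d = 547.560 − 2 × 5.194 × 13.880 = 403.375 m²/s².
v = √403.375 = 20.084 m/s.

No — it strikes the obstacle at 20.1 m/s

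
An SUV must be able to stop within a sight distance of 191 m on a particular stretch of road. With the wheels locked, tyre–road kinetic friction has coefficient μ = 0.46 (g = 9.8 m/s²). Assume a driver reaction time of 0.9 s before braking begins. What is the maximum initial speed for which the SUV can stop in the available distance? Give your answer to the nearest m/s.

Maximum speed ≈ 38 m/s

a = μg = 0.46 × 9.8 = 4.508 m/s².
Stopping distance: v·t_r + v²/(2a) = 191 with t_r = 0.9 s and a = 4.508 m/s².
So v² + 8.114 v − 1722.06 = 0.
Positive root: v = −a·t_r + √((a·t_r)² + 2a·d) = −4.057 + √(16.459 + 1722.06) = 37.6386 m/s.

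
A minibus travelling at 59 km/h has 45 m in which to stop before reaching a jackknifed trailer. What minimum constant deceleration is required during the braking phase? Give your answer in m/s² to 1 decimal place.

Required deceleration ≈ 3.0 m/s²

59 km/h ÷ 3.6 = 16.3889 m/s.
v² = 2a·d ⇒ a = v²/(2d) = 16.3889² / (2 × 45.000) = 268.596 / 90.000 = 2.9844 m/s².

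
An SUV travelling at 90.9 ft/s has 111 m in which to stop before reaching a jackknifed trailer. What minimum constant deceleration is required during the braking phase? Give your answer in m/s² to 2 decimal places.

90.9 ft/s × 0.3048 = 27.7063 m/s.
v² = 2a·d ⇒ a = v²/(2d) = 27.7063² / (2 × 111.000) = 767.639 / 222.000 = 3.4578 m/s².

Required deceleration ≈ 3.46 m/s²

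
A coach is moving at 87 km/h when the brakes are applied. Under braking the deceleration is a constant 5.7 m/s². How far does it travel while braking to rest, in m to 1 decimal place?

87 km/h ÷ 3.6 = 24.1667 m/s.
Braking distance = v²/(2a) = 24.1667² / (2 × 5.700) = 584.029 / 11.400 = 51.231 m.

Braking distance ≈ 51.2 m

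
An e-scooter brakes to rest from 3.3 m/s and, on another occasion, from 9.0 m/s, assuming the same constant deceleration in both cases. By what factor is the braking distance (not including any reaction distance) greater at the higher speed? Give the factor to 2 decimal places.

Braking distance d = v²/(2a), so with a fixed, d ∝ v².
Factor = (9.0/3.3)² = 2.7273² = 7.4382.

Factor ≈ 7.44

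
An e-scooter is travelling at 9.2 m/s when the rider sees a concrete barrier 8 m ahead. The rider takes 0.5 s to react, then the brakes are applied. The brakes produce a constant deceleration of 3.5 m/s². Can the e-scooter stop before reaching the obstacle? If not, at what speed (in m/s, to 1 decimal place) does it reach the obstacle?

No — it strikes the obstacle at 7.8 m/s

Reaction distance = 9.2000 × 0.5 = 4.600 m.
Braking distance needed to stop: v²/(2a) = 84.640 / 7.000 = 12.091 m, so total needed = 4.600 + 12.091 = 16.691 m > 8 m — it cannot stop.
Distance remaining when braking begins: 8 − 4.600 = 3.400 m.
v² = v₀² − 2a·d = 84.640 − 2 × 3.500 × 3.400 = 60.840 m²/s².
v = √60.840 = 7.800 m/s.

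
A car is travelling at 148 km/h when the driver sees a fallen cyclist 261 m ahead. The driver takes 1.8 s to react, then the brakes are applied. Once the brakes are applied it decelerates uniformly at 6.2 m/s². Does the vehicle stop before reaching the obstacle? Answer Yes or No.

148 km/h ÷ 3.6 = 41.1111 m/s.
Reaction distance = 41.1111 × 1.8 = 74.000 m.
Braking distance = v²/(2a) = 1690.123 / 12.400 = 136.300 m.
Total stopping distance = 74.000 + 136.300 = 210.300 m, vs 261 m available — it stops with 261 − 210.300 = 50.700 m to spare.

Yes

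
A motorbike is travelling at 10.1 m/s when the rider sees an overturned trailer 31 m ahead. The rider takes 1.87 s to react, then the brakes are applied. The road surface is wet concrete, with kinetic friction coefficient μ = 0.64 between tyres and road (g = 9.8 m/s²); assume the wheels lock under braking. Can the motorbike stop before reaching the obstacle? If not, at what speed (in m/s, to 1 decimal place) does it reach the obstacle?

Yes — it stops about 4.0 m short of the obstacle, so it never reaches it

a = μg = 0.64 × 9.8 = 6.272 m/s².
Reaction distance = 10.1000 × 1.87 = 18.887 m.
Braking distance = v²/(2a) = 102.010 / 12.544 = 8.132 m.
Total stopping distance = 18.887 + 8.132 = 27.019 m, vs 31 m available — it stops with 31 − 27.019 = 3.981 m to spare.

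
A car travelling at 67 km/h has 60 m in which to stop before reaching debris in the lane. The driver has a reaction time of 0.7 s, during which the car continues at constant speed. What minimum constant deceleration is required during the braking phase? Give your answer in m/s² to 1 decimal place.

Required deceleration ≈ 3.7 m/s²

67 km/h ÷ 3.6 = 18.6111 m/s.
Distance covered during reaction = 18.6111 × 0.7 = 13.028 m.
Distance available for braking: 60 − 13.028 = 46.972 m.
v² = 2a·d ⇒ a = v²/(2d) = 18.6111² / (2 × 46.972) = 346.373 / 93.944 = 3.6870 m/s².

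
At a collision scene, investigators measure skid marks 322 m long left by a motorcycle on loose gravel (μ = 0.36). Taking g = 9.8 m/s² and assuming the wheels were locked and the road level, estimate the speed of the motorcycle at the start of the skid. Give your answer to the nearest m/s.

Deceleration a = μg = 0.36 × 9.8 = 3.528 m/s².
v = √(2a·d) = √(2 × 3.528 × 322) = √2272.032 = 47.6658 m/s.

Initial speed ≈ 48 m/s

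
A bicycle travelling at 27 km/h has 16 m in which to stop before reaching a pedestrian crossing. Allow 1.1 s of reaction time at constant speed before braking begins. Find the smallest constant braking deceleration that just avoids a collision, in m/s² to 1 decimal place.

Required deceleration ≈ 3.6 m/s²

27 km/h ÷ 3.6 = 7.5000 m/s.
Distance covered during reaction = 7.5000 × 1.1 = 8.250 m.
Distance available for braking: 16 − 8.250 = 7.750 m.
v² = 2a·d ⇒ a = v²/(2d) = 7.5000² / (2 × 7.750) = 56.250 / 15.500 = 3.6290 m/s².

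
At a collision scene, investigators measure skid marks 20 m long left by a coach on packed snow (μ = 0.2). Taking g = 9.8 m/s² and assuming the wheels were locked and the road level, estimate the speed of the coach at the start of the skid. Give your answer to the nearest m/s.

Initial speed ≈ 9 m/s

Deceleration a = μg = 0.2 × 9.8 = 1.960 m/s².
v = √(2a·d) = √(2 × 1.960 × 20) = √78.400 = 8.8544 m/s.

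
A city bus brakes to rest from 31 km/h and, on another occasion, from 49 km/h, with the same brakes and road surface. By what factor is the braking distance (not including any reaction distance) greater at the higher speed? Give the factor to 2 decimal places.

Factor ≈ 2.50

Braking distance d = v²/(2a), so with a fixed, d ∝ v².
Factor = (49/31)² = 1.5806² = 2.4983.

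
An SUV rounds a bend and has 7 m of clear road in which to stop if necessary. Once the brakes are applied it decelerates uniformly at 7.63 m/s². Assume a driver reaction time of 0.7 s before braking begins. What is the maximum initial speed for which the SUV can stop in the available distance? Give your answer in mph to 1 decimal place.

Stopping distance: v·t_r + v²/(2a) = 7 with t_r = 0.7 s and a = 7.630 m/s².
So v² + 10.682 v − 106.82 = 0.
Positive root: v = −a·t_r + √((a·t_r)² + 2a·d) = −5.341 + √(28.526 + 106.82) = 6.2928 m/s.
6.2928 m/s ÷ 0.44704 = 14.077 mph.

Maximum speed ≈ 14.1 mph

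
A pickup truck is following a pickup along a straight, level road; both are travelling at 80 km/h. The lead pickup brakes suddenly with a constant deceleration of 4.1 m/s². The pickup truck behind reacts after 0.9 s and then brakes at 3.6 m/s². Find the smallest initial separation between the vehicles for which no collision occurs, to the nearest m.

Minimum gap ≈ 28 m

80 km/h ÷ 3.6 = 22.2222 m/s.
Leader travels v²/(2a_L) = 493.826 / 8.200 = 60.223 m before stopping.
Follower covers v·t_r = 22.2222 × 0.9 = 20.000 m while reacting, then v²/(2a_F) = 493.826 / 7.200 = 68.587 m while braking, for a total of 20.000 + 68.587 = 88.587 m.
Since a_F ≤ a_L and the follower starts braking later, the follower is never slower than the leader, so the closest approach is when both have stopped.
Minimum gap = 88.587 − 60.223 = 28.364 m.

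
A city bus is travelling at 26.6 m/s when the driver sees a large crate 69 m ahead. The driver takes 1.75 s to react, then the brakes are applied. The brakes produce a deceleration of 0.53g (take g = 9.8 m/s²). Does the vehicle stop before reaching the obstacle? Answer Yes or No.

No

a = 0.53 × 9.8 = 5.194 m/s².
Reaction distance = 26.6000 × 1.75 = 46.550 m.
Braking distance = v²/(2a) = 707.560 / 10.388 = 68.113 m.
Total stopping distance = 46.550 + 68.113 = 114.663 m, vs 69 m available — it cannot stop in time and overshoots by 114.663 − 69 = 45.663 m.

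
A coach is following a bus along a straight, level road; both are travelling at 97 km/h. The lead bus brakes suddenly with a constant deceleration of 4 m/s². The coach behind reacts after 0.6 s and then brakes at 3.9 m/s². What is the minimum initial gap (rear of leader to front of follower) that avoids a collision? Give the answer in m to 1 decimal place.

Minimum gap ≈ 18.5 m

97 km/h ÷ 3.6 = 26.9444 m/s.
Leader travels v²/(2a_L) = 726.001 / 8.000 = 90.750 m before stopping.
Follower covers v·t_r = 26.9444 × 0.6 = 16.167 m while reacting, then v²/(2a_F) = 726.001 / 7.800 = 93.077 m while braking, for a total of 16.167 + 93.077 = 109.244 m.
Since a_F ≤ a_L and the follower starts braking later, the follower is never slower than the leader, so the closest approach is when both have stopped.
Minimum gap = 109.244 − 90.750 = 18.494 m.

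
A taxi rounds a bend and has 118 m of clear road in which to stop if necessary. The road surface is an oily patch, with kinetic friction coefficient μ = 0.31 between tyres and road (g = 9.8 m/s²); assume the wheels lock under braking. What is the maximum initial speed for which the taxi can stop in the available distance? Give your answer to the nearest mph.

a = μg = 0.31 × 9.8 = 3.038 m/s².
v²/(2a) = d ⇒ v = √(2 × 3.038 × 118) = √716.97 = 26.7763 m/s.
26.7763 m/s ÷ 0.44704 = 59.897 mph.

Maximum speed ≈ 60 mph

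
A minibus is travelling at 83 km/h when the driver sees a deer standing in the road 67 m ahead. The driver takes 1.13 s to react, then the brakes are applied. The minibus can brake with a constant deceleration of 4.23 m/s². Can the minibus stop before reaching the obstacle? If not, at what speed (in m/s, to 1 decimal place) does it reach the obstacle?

No — it strikes the obstacle at 13.6 m/s

83 km/h ÷ 3.6 = 23.0556 m/s.
Reaction distance = 23.0556 × 1.13 = 26.053 m.
Braking distance needed to stop: v²/(2a) = 531.561 / 8.460 = 62.832 m, so total needed = 26.053 + 62.832 = 88.885 m > 67 m — it cannot stop.
Distance remaining when braking begins: 67 − 26.053 = 40.947 m.
v² = v₀² − 2a·d = 531.561 − 2 × 4.230 × 40.947 = 185.149 m²/s².
v = √185.149 = 13.607 m/s.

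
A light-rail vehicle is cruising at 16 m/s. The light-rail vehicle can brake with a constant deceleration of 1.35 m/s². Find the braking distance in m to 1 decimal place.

Braking distance ≈ 94.8 m

Braking distance = v²/(2a) = 16.0000² / (2 × 1.350) = 256.000 / 2.700 = 94.815 m.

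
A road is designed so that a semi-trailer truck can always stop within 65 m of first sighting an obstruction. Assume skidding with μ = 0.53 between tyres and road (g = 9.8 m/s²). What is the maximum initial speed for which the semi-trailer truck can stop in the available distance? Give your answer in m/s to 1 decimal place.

Maximum speed ≈ 26.0 m/s

a = μg = 0.53 × 9.8 = 5.194 m/s².
v²/(2a) = d ⇒ v = √(2 × 5.194 × 65) = √675.22 = 25.9850 m/s.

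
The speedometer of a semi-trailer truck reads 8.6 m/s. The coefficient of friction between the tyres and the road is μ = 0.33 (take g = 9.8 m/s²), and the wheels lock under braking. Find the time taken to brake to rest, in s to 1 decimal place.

Braking time ≈ 2.7 s

a = μg = 0.33 × 9.8 = 3.234 m/s².
Braking time = v/a = 8.6000 / 3.234 = 2.659 s.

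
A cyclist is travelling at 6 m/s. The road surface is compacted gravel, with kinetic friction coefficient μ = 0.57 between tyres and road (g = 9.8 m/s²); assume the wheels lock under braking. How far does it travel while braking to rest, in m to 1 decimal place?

a = μg = 0.57 × 9.8 = 5.586 m/s².
Braking distance = v²/(2a) = 6.0000² / (2 × 5.586) = 36.000 / 11.172 = 3.222 m.

Braking distance ≈ 3.2 m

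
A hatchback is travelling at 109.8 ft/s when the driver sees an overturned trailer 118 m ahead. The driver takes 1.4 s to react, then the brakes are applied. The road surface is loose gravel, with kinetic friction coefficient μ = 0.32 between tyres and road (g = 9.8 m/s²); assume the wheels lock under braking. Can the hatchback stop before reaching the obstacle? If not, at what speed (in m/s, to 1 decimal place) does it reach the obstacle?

109.8 ft/s × 0.3048 = 33.4670 m/s.
a = μg = 0.32 × 9.8 = 3.136 m/s².
Reaction distance = 33.4670 × 1.4 = 46.854 m.
Braking distance needed to stop: v²/(2a) = 1120.040 / 6.272 = 178.578 m, so total needed = 46.854 + 178.578 = 225.432 m > 118 m — it cannot stop.
Distance remaining when braking begins: 118 − 46.854 = 71.146 m.
v² = v₀² − 2a·d = 1120.040 − 2 × 3.136 × 71.146 = 673.812 m²/s².
v = √673.812 = 25.958 m/s.

No — it strikes the obstacle at 26.0 m/s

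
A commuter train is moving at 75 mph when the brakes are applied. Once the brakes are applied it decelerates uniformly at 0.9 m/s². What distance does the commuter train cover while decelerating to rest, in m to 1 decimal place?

75 mph × 0.44704 = 33.5280 m/s.
Braking distance = v²/(2a) = 33.5280² / (2 × 0.900) = 1124.127 / 1.800 = 624.515 m.

Braking distance ≈ 624.5 m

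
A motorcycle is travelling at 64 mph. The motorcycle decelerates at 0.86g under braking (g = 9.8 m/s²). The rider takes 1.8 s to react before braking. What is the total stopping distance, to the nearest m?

Total stopping distance ≈ 100 m

64 mph × 0.44704 = 28.6106 m/s.
a = 0.86 × 9.8 = 8.428 m/s².
Reaction distance = v·t_r = 28.6106 × 1.8 = 51.499 m.
Braking distance = v²/(2a) = 28.6106² / (2 × 8.428) = 818.566 / 16.856 = 48.562 m.
Total = 51.499 + 48.562 = 100.061 m.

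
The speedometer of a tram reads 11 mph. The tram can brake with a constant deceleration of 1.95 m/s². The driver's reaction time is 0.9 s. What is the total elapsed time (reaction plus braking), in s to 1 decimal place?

11 mph × 0.44704 = 4.9174 m/s.
Braking time = v/a = 4.9174 / 1.950 = 2.522 s.
Total = 0.9 + 2.522 = 3.422 s.

Total time ≈ 3.4 s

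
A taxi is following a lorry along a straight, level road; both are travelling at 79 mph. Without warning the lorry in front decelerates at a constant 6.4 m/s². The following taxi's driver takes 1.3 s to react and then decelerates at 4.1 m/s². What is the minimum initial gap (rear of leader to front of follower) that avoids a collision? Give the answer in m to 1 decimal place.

Minimum gap ≈ 100.6 m

79 mph × 0.44704 = 35.3162 m/s.
Leader travels v²/(2a_L) = 1247.234 / 12.800 = 97.440 m before stopping.
Follower covers v·t_r = 35.3162 × 1.3 = 45.911 m while reacting, then v²/(2a_F) = 1247.234 / 8.200 = 152.102 m while braking, for a total of 45.911 + 152.102 = 198.013 m.
Since a_F ≤ a_L and the follower starts braking later, the follower is never slower than the leader, so the closest approach is when both have stopped.
Minimum gap = 198.013 − 97.440 = 100.573 m.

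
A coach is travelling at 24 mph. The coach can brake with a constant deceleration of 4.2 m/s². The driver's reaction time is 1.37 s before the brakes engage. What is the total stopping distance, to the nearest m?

Total stopping distance ≈ 28 m

24 mph × 0.44704 = 10.7290 m/s.
Reaction distance = v·t_r = 10.7290 × 1.37 = 14.699 m.
Braking distance = v²/(2a) = 10.7290² / (2 × 4.200) = 115.111 / 8.400 = 13.704 m.
Total = 14.699 + 13.704 = 28.403 m.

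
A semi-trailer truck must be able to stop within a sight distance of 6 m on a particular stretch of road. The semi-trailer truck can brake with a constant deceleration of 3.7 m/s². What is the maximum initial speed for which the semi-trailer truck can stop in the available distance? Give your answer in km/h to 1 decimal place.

Maximum speed ≈ 24.0 km/h

v²/(2a) = d ⇒ v = √(2 × 3.700 × 6) = √44.40 = 6.6633 m/s.
6.6633 m/s × 3.6 = 23.988 km/h.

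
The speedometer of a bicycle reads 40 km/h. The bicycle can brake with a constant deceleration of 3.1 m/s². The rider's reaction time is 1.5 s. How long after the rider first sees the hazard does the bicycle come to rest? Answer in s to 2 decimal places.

Total time ≈ 5.08 s

40 km/h ÷ 3.6 = 11.1111 m/s.
Braking time = v/a = 11.1111 / 3.100 = 3.584 s.
Total = 1.5 + 3.584 = 5.084 s.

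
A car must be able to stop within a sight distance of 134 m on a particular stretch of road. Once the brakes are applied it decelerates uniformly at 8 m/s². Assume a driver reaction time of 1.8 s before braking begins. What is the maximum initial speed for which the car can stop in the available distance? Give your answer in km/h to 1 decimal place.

Maximum speed ≈ 122.7 km/h

Stopping distance: v·t_r + v²/(2a) = 134 with t_r = 1.8 s and a = 8.000 m/s².
So v² + 28.800 v − 2144.00 = 0.
Positive root: v = −a·t_r + √((a·t_r)² + 2a·d) = −14.400 + √(207.360 + 2144.00) = 34.0908 m/s.
34.0908 m/s × 3.6 = 122.727 km/h.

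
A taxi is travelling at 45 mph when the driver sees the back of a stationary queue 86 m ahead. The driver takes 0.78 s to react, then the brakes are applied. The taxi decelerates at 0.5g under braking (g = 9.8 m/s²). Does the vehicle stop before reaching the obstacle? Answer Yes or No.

45 mph × 0.44704 = 20.1168 m/s.
a = 0.5 × 9.8 = 4.900 m/s².
Reaction distance = 20.1168 × 0.78 = 15.691 m.
Braking distance = v²/(2a) = 404.686 / 9.800 = 41.294 m.
Total stopping distance = 15.691 + 41.294 = 56.985 m, vs 86 m available — it stops with 86 − 56.985 = 29.015 m to spare.

Yes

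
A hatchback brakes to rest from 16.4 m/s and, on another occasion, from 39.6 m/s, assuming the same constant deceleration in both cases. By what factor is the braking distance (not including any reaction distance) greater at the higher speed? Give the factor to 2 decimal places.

Braking distance d = v²/(2a), so with a fixed, d ∝ v².
Factor = (39.6/16.4)² = 2.4146² = 5.8303.

Factor ≈ 5.83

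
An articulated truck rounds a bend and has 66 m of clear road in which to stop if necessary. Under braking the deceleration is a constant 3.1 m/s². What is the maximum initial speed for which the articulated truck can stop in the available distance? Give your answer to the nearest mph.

Maximum speed ≈ 45 mph

v²/(2a) = d ⇒ v = √(2 × 3.100 × 66) = √409.20 = 20.2287 m/s.
20.2287 m/s ÷ 0.44704 = 45.250 mph.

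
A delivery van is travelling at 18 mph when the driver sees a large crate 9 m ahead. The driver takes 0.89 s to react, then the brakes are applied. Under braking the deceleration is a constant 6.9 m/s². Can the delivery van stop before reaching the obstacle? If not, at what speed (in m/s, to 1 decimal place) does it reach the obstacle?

No — it strikes the obstacle at 6.3 m/s

18 mph × 0.44704 = 8.0467 m/s.
Reaction distance = 8.0467 × 0.89 = 7.162 m.
Braking distance needed to stop: v²/(2a) = 64.749 / 13.800 = 4.692 m, so total needed = 7.162 + 4.692 = 11.854 m > 9 m — it cannot stop.
Distance remaining when braking begins: 9 − 7.162 = 1.838 m.
v² = v₀² − 2a·d = 64.749 − 2 × 6.900 × 1.838 = 39.385 m²/s².
v = √39.385 = 6.276 m/s.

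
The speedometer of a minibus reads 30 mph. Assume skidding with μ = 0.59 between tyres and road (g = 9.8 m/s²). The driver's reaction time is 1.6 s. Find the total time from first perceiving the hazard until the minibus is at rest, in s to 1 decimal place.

30 mph × 0.44704 = 13.4112 m/s.
a = μg = 0.59 × 9.8 = 5.782 m/s².
Braking time = v/a = 13.4112 / 5.782 = 2.319 s.
Total = 1.6 + 2.319 = 3.919 s.

Total time ≈ 3.9 s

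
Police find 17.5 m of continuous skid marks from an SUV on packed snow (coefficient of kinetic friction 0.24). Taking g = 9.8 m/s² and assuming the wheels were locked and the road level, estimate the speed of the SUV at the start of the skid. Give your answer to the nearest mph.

Initial speed ≈ 20 mph

Deceleration a = μg = 0.24 × 9.8 = 2.352 m/s².
v = √(2a·d) = √(2 × 2.352 × 17.5) = √82.320 = 9.0730 m/s.
= 9.0730 ÷ 0.44704 = 20.296 mph.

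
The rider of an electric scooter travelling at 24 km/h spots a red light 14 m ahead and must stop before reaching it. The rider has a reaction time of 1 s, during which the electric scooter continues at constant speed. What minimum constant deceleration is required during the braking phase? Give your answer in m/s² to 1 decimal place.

24 km/h ÷ 3.6 = 6.6667 m/s.
Distance covered during reaction = 6.6667 × 1 = 6.667 m.
Distance available for braking: 14 − 6.667 = 7.333 m.
v² = 2a·d ⇒ a = v²/(2d) = 6.6667² / (2 × 7.333) = 44.445 / 14.666 = 3.0305 m/s².

Required deceleration ≈ 3.0 m/s²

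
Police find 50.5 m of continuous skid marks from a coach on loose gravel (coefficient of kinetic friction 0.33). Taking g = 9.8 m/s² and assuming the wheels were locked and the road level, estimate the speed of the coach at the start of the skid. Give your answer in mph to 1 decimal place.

Deceleration a = μg = 0.33 × 9.8 = 3.234 m/s².
v = √(2a·d) = √(2 × 3.234 × 50.5) = √326.634 = 18.0730 m/s.
= 18.0730 ÷ 0.44704 = 40.428 mph.

Initial speed ≈ 40.4 mph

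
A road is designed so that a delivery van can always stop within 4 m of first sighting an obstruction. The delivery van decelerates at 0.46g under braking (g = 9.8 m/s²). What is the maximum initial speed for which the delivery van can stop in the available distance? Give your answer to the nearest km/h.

a = 0.46 × 9.8 = 4.508 m/s².
v²/(2a) = d ⇒ v = √(2 × 4.508 × 4) = √36.06 = 6.0050 m/s.
6.0050 m/s × 3.6 = 21.618 km/h.

Maximum speed ≈ 22 km/h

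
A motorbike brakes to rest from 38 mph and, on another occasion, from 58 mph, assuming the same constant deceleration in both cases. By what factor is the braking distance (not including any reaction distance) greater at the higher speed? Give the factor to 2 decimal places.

Factor ≈ 2.33

Braking distance d = v²/(2a), so with a fixed, d ∝ v².
Factor = (58/38)² = 1.5263² = 2.3296.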